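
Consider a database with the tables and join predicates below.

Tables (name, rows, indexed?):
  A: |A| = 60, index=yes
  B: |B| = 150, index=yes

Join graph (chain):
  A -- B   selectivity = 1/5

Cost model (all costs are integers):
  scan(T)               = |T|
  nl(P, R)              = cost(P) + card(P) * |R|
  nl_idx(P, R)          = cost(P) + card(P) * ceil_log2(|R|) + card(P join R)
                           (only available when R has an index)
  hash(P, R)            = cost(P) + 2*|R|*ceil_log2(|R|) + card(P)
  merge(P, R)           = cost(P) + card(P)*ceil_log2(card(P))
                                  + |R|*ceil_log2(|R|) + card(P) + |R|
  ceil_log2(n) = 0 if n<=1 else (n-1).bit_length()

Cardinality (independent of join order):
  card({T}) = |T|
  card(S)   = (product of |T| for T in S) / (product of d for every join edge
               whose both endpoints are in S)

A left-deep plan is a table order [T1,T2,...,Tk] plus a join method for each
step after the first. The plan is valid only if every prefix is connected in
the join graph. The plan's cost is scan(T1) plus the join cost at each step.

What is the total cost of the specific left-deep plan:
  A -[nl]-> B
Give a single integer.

step 1: scan A: cost=60, card=60
step 2: join B via nl
    card(P join B) = 60*150/(5) = 1800
    cost = 60 + 60*150 = 9060

9060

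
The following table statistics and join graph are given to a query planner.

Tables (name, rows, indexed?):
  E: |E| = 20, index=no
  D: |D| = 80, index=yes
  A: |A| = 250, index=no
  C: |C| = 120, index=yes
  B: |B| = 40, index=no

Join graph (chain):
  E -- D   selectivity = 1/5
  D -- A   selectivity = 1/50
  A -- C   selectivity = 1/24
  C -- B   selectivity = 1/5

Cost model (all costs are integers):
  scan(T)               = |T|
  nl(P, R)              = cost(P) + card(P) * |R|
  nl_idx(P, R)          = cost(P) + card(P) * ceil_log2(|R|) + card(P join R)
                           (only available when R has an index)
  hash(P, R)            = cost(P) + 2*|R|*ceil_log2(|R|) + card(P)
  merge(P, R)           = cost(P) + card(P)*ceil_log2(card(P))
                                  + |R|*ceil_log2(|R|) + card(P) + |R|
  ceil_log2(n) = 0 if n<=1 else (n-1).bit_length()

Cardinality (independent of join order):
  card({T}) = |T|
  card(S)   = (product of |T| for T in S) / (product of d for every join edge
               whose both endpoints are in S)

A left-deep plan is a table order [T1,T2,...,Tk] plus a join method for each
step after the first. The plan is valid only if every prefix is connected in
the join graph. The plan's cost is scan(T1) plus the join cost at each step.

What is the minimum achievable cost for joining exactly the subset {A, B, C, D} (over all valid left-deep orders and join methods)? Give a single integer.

6180

Selinger DP over subsets of {A,B,C,D}:
  {D}: scan cost=80, card=80
  {A}: scan cost=250, card=250
  {C}: scan cost=120, card=120
  {B}: scan cost=40, card=40
  {AD}: card=400; try (D,hash)→1620, (D,nl_idx)→2400, (A,merge)→2970, (D,merge)→3140, (A,hash)→4160, (A,nl)→20080 …(+1); best=1620 via (D,hash)
  {AC}: card=1250; try (C,hash)→2180, (C,nl_idx)→3250, (A,merge)→3330, (C,merge)→3460, (A,hash)→4240, (A,nl)→30120 …(+1); best=2180 via (C,hash)
  {BC}: card=960; try (B,hash)→720, (C,merge)→1280, (C,nl_idx)→1280, (B,merge)→1360, (C,hash)→1760, (C,nl)→4840 …(+1); best=720 via (B,hash)
  {ACD}: card=2000; try (C,hash)→3700, (D,hash)→4550, (C,nl_idx)→6420, (C,merge)→6580, (D,nl_idx)→12930, (D,merge)→17820 …(+2); best=3700 via (C,hash)
  {ABC}: card=10000; try (B,hash)→3910, (A,hash)→5680, (A,merge)→13530, (B,merge)→17460, (B,nl)→52180, (A,nl)→240720; best=3910 via (B,hash)
  {ABCD}: card=16000; try (B,hash)→6180, (D,hash)→15030, (B,merge)→27980, (B,nl)→83700, (D,nl_idx)→89910, (D,merge)→154550 …(+1); best=6180 via (B,hash)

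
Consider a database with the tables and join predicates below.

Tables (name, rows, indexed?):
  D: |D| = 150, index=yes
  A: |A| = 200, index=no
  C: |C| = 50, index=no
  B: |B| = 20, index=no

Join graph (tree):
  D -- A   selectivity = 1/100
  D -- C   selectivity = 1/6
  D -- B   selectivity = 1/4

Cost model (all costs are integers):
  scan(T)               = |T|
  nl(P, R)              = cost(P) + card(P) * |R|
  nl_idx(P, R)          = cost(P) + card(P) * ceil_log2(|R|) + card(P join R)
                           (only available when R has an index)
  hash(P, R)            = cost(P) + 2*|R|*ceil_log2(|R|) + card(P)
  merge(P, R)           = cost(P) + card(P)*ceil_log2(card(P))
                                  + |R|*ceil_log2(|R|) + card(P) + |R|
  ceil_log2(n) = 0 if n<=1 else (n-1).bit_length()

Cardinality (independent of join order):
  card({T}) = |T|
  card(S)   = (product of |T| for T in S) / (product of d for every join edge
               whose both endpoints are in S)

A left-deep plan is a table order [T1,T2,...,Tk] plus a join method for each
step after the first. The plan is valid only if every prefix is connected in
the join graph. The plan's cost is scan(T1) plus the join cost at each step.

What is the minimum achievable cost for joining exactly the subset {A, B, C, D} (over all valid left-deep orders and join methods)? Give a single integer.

Selinger DP over subsets of {A,B,C,D}:
  {D}: scan cost=150, card=150
  {A}: scan cost=200, card=200
  {C}: scan cost=50, card=50
  {B}: scan cost=20, card=20
  {AD}: card=300; try (D,nl_idx)→2100, (D,hash)→2800, (A,merge)→3300, (D,merge)→3350, (A,hash)→3500, (A,nl)→30150 …(+1); best=2100 via (D,nl_idx)
  {CD}: card=1250; try (C,hash)→900, (D,nl_idx)→1700, (D,merge)→1750, (C,merge)→1850, (D,hash)→2500, (D,nl)→7550 …(+1); best=900 via (C,hash)
  {BD}: card=750; try (B,hash)→500, (D,nl_idx)→930, (D,merge)→1490, (B,merge)→1620, (D,hash)→2440, (D,nl)→3020 …(+1); best=500 via (B,hash)
  {ACD}: card=2500; try (C,hash)→3000, (A,hash)→5350, (C,merge)→5450, (C,nl)→17100, (A,merge)→17700, (A,nl)→250900; best=3000 via (C,hash)
  {ABD}: card=1500; try (B,hash)→2600, (A,hash)→4450, (B,merge)→5220, (B,nl)→8100, (A,merge)→10550, (A,nl)→150500; best=2600 via (B,hash)
  {BCD}: card=6250; try (C,hash)→1850, (B,hash)→2350, (C,merge)→9100, (B,merge)→16020, (B,nl)→25900, (C,nl)→38000; best=1850 via (C,hash)
  {ABCD}: card=12500; try (C,hash)→4700, (B,hash)→5700, (A,hash)→11300, (C,merge)→20950, (B,merge)→35620, (B,nl)→53000 …(+3); best=4700 via (C,hash)

4700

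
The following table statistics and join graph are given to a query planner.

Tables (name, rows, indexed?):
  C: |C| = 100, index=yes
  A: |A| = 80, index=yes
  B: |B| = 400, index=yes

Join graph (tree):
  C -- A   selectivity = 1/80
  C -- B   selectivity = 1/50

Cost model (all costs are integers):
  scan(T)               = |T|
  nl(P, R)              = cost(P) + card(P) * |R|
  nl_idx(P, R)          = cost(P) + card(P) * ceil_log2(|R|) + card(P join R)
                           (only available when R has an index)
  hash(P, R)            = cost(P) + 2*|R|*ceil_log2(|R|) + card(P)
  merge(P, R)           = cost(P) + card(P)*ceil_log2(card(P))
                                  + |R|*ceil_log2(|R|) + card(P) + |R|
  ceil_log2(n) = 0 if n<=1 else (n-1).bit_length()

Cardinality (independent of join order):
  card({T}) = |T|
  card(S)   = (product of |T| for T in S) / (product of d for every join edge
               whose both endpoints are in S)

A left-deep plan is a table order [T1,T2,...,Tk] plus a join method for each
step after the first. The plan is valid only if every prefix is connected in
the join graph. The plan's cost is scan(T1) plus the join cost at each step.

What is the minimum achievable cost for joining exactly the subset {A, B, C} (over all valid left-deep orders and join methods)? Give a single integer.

Selinger DP over subsets of {A,B,C}:
  {C}: scan cost=100, card=100
  {A}: scan cost=80, card=80
  {B}: scan cost=400, card=400
  {AC}: card=100; try (C,nl_idx)→740, (A,nl_idx)→900, (A,hash)→1320, (C,merge)→1520, (A,merge)→1540, (C,hash)→1560 …(+2); best=740 via (C,nl_idx)
  {BC}: card=800; try (B,nl_idx)→1800, (C,hash)→2200, (C,nl_idx)→4000, (B,merge)→4900, (C,merge)→5200, (B,hash)→7400 …(+2); best=1800 via (B,nl_idx)
  {ABC}: card=800; try (B,nl_idx)→2440, (A,hash)→3720, (B,merge)→5540, (B,hash)→8040, (A,nl_idx)→8200, (A,merge)→11240 …(+2); best=2440 via (B,nl_idx)

2440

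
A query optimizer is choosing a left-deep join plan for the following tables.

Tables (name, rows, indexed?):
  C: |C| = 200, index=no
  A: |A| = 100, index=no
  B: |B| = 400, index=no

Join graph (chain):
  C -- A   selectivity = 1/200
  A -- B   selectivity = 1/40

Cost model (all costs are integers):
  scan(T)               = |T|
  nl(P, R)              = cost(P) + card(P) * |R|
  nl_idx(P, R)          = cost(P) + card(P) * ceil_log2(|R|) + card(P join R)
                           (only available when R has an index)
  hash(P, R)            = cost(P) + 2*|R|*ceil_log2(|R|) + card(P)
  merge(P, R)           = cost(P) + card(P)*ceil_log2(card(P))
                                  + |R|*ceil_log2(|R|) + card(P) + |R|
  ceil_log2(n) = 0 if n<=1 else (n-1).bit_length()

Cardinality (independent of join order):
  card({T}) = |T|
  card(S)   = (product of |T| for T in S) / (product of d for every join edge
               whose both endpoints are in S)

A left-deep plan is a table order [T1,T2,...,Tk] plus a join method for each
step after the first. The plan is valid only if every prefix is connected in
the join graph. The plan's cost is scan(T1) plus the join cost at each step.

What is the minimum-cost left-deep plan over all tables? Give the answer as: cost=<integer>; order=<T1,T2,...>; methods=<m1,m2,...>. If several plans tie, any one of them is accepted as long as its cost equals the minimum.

Selinger DP (subsets sized 1..n):
  {C}: scan cost=200, card=200
  {A}: scan cost=100, card=100
  {B}: scan cost=400, card=400
  {AC}: card=100; try (A,hash)→1800, (C,merge)→2700, (A,merge)→2800, (C,hash)→3400, (C,nl)→20100, (A,nl)→20200; best=1800 via (A,hash)
  {AB}: card=1000; try (A,hash)→2200, (B,merge)→4900, (A,merge)→5200, (B,hash)→7400, (B,nl)→40100, (A,nl)→40400; best=2200 via (A,hash)
  {ABC}: card=1000; try (C,hash)→6400, (B,merge)→6600, (B,hash)→9100, (C,merge)→15000, (B,nl)→41800, (C,nl)→202200; best=6400 via (C,hash)

cost=6400; order=B,A,C; methods=hash,hash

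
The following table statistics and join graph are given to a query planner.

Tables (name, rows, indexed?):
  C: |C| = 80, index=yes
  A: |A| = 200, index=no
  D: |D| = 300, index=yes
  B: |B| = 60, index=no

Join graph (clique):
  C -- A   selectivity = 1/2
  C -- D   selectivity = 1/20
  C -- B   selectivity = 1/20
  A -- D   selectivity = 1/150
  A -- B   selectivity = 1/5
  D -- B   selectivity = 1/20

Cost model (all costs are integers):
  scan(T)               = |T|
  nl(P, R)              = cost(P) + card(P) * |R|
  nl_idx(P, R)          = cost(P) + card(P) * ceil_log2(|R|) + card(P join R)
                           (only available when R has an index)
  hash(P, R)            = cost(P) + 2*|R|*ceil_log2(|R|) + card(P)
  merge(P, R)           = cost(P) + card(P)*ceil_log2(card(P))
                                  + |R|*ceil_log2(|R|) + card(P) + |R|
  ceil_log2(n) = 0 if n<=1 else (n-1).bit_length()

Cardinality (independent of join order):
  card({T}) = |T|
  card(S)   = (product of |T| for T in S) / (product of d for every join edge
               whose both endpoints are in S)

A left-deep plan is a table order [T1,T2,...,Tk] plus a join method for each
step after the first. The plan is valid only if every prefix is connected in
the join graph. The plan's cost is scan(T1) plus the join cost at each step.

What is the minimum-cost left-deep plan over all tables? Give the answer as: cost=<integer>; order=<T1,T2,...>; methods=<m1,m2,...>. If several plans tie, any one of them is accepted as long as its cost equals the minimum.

cost=4880; order=A,D,B,C; methods=nl_idx,hash,hash

Selinger DP (subsets sized 1..n):
  {C}: scan cost=80, card=80
  {A}: scan cost=200, card=200
  {D}: scan cost=300, card=300
  {B}: scan cost=60, card=60
  {AC}: card=8000; try (C,hash)→1520, (A,merge)→2520, (C,merge)→2640, (A,hash)→3360, (C,nl_idx)→9600, (A,nl)→16080 …(+1); best=1520 via (C,hash)
  {CD}: card=1200; try (C,hash)→1720, (D,nl_idx)→2000, (C,nl_idx)→3600, (D,merge)→3720, (C,merge)→3940, (D,hash)→5560 …(+2); best=1720 via (C,hash)
  {BC}: card=240; try (C,nl_idx)→720, (B,hash)→880, (C,merge)→1120, (B,merge)→1140, (C,hash)→1240, (C,nl)→4860 …(+1); best=720 via (C,nl_idx)
  {AD}: card=400; try (D,nl_idx)→2400, (A,hash)→3800, (D,merge)→5000, (A,merge)→5100, (D,hash)→5800, (D,nl)→60200 …(+1); best=2400 via (D,nl_idx)
  {AB}: card=2400; try (B,hash)→1120, (A,merge)→2280, (B,merge)→2420, (A,hash)→3320, (A,nl)→12060, (B,nl)→12200; best=1120 via (B,hash)
  {BD}: card=900; try (B,hash)→1320, (D,nl_idx)→1500, (D,merge)→3480, (B,merge)→3720, (D,hash)→5520, (D,nl)→18060 …(+1); best=1320 via (B,hash)
  {ACD}: card=800; try (C,hash)→3920, (C,nl_idx)→6000, (A,hash)→6120, (C,merge)→7040, (D,hash)→14920, (A,merge)→17920 …(+5); best=3920 via (C,hash)
  {ABC}: card=4800; try (A,hash)→4160, (C,hash)→4640, (A,merge)→4680, (B,hash)→10240, (C,nl_idx)→22720, (C,merge)→32960 …(+4); best=4160 via (A,hash)
  {BCD}: card=180; try (D,nl_idx)→3060, (C,hash)→3340, (B,hash)→3640, (D,merge)→5880, (D,hash)→6360, (C,nl_idx)→7800 …(+5); best=3060 via (D,nl_idx)
  {ABD}: card=240; try (B,hash)→3520, (A,hash)→5420, (B,merge)→6820, (D,hash)→8920, (A,merge)→13020, (D,nl_idx)→22960 …(+4); best=3520 via (B,hash)
  {ABCD}: card=24; try (C,hash)→4880, (C,nl_idx)→5224, (B,hash)→5440, (C,merge)→6320, (A,hash)→6440, (A,merge)→6480 …(+8); best=4880 via (C,hash)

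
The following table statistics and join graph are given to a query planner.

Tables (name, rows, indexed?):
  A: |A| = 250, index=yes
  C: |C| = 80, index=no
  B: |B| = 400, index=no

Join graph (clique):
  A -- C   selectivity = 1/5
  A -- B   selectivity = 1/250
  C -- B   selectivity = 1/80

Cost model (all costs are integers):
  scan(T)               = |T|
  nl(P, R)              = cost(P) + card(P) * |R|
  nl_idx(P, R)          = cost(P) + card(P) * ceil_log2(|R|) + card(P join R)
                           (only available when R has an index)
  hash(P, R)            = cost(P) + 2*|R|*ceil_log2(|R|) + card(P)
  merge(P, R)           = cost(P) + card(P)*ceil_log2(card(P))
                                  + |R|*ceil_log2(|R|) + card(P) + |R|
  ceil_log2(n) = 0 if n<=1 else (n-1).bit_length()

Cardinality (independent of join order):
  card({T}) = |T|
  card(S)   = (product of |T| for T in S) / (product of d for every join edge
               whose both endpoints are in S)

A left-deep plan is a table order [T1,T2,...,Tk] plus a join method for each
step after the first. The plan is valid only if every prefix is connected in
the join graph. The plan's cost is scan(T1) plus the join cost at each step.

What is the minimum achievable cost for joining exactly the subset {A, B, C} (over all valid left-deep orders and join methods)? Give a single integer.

5200

Selinger DP over subsets of {A,B,C}:
  {A}: scan cost=250, card=250
  {C}: scan cost=80, card=80
  {B}: scan cost=400, card=400
  {AC}: card=4000; try (C,hash)→1620, (A,merge)→2970, (C,merge)→3140, (A,hash)→4160, (A,nl_idx)→4720, (A,nl)→20080 …(+1); best=1620 via (C,hash)
  {AB}: card=400; try (A,nl_idx)→4000, (A,hash)→4800, (B,merge)→6500, (A,merge)→6650, (B,hash)→7700, (B,nl)→100250 …(+1); best=4000 via (A,nl_idx)
  {BC}: card=400; try (C,hash)→1920, (B,merge)→4720, (C,merge)→5040, (B,hash)→7360, (B,nl)→32080, (C,nl)→32400; best=1920 via (C,hash)
  {ABC}: card=80; try (A,nl_idx)→5200, (C,hash)→5520, (A,hash)→6320, (A,merge)→8170, (C,merge)→8640, (B,hash)→12820 …(+4); best=5200 via (A,nl_idx)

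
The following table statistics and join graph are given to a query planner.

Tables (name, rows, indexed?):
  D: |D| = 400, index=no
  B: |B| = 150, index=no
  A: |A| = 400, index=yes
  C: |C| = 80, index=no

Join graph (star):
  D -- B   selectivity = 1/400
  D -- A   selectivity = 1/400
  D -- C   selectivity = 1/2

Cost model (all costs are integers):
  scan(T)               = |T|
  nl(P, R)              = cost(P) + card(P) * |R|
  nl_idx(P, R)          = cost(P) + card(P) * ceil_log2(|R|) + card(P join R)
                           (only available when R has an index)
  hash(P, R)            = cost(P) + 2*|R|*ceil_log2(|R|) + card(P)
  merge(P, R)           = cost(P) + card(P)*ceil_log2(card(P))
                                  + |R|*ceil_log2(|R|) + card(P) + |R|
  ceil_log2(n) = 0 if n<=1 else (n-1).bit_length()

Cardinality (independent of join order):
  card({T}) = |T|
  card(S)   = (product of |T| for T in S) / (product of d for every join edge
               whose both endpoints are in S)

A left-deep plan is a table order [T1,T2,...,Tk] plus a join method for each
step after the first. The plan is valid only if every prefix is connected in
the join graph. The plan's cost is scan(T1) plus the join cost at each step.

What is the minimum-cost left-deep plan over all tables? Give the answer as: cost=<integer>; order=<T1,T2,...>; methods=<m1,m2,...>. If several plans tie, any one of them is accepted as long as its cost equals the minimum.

Selinger DP (subsets sized 1..n):
  {D}: scan cost=400, card=400
  {B}: scan cost=150, card=150
  {A}: scan cost=400, card=400
  {C}: scan cost=80, card=80
  {BD}: card=150; try (B,hash)→3200, (D,merge)→5500, (B,merge)→5750, (D,hash)→7500, (D,nl)→60150, (B,nl)→60400; best=3200 via (B,hash)
  {AD}: card=400; try (A,nl_idx)→4400, (D,hash)→8000, (A,hash)→8000, (D,merge)→8400, (A,merge)→8400, (D,nl)→160400 …(+1); best=4400 via (A,nl_idx)
  {CD}: card=16000; try (C,hash)→1920, (D,merge)→4720, (C,merge)→5040, (D,hash)→7360, (D,nl)→32080, (C,nl)→32400; best=1920 via (C,hash)
  {ABD}: card=150; try (A,nl_idx)→4700, (B,hash)→7200, (A,merge)→8550, (B,merge)→9750, (A,hash)→10550, (A,nl)→63200 …(+1); best=4700 via (A,nl_idx)
  {BCD}: card=6000; try (C,hash)→4470, (C,merge)→5190, (C,nl)→15200, (B,hash)→20320, (B,merge)→243270, (B,nl)→2401920; best=4470 via (C,hash)
  {ACD}: card=16000; try (C,hash)→5920, (C,merge)→9040, (A,hash)→25120, (C,nl)→36400, (A,nl_idx)→161920, (A,merge)→245920 …(+1); best=5920 via (C,hash)
  {ABCD}: card=6000; try (C,hash)→5970, (C,merge)→6690, (C,nl)→16700, (A,hash)→17670, (B,hash)→24320, (A,nl_idx)→64470 …(+4); best=5970 via (C,hash)

cost=5970; order=D,B,A,C; methods=hash,nl_idx,hash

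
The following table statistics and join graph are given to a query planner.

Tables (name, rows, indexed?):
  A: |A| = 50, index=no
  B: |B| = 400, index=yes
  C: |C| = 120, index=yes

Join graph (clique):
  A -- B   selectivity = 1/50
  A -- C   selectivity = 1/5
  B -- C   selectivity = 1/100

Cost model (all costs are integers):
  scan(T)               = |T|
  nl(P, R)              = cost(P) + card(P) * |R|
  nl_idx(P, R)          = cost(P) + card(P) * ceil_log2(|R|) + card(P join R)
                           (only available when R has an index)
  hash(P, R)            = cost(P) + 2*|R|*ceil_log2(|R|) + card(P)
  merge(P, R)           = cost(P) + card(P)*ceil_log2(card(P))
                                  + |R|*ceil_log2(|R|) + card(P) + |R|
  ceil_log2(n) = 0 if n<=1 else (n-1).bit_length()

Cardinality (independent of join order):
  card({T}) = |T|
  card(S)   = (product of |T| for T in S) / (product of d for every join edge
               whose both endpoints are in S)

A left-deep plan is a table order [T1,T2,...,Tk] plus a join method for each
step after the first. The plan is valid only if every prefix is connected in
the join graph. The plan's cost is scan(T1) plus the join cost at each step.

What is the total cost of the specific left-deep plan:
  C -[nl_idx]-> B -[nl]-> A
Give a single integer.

25680

step 1: scan C: cost=120, card=120
step 2: join B via nl_idx
    card(P join B) = 120*400/(100) = 480
    cost = 120 + 120*9 + 480 = 1680
step 3: join A via nl
    card(P join A) = 480*50/(50*5) = 96
    cost = 1680 + 480*50 = 25680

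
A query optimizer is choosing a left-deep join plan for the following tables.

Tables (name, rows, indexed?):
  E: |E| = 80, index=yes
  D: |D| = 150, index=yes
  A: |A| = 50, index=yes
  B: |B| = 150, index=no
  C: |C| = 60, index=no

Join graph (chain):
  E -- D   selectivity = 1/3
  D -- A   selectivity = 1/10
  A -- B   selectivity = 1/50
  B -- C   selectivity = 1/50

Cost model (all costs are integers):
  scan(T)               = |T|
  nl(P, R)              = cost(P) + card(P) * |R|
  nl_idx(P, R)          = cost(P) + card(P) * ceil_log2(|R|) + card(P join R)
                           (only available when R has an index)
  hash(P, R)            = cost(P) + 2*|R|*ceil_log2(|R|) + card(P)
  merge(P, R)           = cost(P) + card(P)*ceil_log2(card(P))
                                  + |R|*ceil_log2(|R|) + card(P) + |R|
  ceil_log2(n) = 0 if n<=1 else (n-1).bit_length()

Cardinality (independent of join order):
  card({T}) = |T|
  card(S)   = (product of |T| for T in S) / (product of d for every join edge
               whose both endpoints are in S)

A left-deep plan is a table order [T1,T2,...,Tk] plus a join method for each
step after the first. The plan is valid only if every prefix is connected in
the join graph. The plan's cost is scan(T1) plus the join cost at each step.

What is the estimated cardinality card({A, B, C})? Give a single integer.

Tables in S: A(50), B(150), C(60)
Edges inside S: A-B(d=50), B-C(d=50)
numerator = 50 * 150 * 60 = 450000
denominator = 50 * 50 = 2500
card(S) = 450000 / 2500 = 180

180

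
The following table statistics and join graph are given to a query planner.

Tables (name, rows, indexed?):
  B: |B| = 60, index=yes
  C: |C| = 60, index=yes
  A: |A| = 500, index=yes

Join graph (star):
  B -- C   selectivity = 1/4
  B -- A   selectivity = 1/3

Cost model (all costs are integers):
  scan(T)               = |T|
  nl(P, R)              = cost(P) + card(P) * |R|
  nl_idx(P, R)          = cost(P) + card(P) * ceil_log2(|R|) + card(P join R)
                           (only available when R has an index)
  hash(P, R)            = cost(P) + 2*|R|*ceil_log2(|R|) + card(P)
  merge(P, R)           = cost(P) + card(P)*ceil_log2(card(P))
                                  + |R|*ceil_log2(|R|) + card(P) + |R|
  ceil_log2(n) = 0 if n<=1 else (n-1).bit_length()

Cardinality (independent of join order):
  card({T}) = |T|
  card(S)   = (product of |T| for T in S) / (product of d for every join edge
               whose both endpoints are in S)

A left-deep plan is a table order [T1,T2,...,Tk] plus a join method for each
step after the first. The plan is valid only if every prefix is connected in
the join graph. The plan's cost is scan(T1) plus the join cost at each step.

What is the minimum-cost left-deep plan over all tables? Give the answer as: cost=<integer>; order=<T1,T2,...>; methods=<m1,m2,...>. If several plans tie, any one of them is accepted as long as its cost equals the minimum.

cost=10740; order=B,C,A; methods=hash,hash

Selinger DP (subsets sized 1..n):
  {B}: scan cost=60, card=60
  {C}: scan cost=60, card=60
  {A}: scan cost=500, card=500
  {BC}: card=900; try (C,hash)→840, (B,hash)→840, (C,merge)→900, (B,merge)→900, (C,nl_idx)→1320, (B,nl_idx)→1320 …(+2); best=840 via (C,hash)
  {AB}: card=10000; try (B,hash)→1720, (A,merge)→5480, (B,merge)→5920, (A,hash)→9120, (A,nl_idx)→10600, (B,nl_idx)→13500 …(+2); best=1720 via (B,hash)
  {ABC}: card=150000; try (A,hash)→10740, (C,hash)→12440, (A,merge)→15740, (C,merge)→152140, (A,nl_idx)→158940, (C,nl_idx)→211720 …(+2); best=10740 via (A,hash)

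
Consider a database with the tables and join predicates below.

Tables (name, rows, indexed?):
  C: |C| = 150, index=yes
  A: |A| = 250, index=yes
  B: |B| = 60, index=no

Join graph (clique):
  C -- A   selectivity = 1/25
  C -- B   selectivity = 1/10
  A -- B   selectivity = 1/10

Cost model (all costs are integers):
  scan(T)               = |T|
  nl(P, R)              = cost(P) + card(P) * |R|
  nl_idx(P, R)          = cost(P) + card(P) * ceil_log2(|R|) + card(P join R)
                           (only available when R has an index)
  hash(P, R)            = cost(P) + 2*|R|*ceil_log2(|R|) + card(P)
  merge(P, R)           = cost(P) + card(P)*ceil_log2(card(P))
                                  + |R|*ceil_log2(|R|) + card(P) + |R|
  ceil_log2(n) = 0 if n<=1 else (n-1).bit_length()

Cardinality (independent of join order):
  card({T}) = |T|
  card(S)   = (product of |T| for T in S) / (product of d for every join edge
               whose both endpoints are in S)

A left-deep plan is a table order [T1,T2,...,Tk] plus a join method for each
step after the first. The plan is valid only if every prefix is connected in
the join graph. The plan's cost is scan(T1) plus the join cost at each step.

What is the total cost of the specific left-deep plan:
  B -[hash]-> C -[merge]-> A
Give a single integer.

14670

step 1: scan B: cost=60, card=60
step 2: join C via hash
    card(P join C) = 60*150/(10) = 900
    cost = 60 + 2*150*8 + 60 = 2520
step 3: join A via merge
    card(P join A) = 900*250/(25*10) = 900
    cost = 2520 + 900*10 + 250*8 + 900 + 250 = 14670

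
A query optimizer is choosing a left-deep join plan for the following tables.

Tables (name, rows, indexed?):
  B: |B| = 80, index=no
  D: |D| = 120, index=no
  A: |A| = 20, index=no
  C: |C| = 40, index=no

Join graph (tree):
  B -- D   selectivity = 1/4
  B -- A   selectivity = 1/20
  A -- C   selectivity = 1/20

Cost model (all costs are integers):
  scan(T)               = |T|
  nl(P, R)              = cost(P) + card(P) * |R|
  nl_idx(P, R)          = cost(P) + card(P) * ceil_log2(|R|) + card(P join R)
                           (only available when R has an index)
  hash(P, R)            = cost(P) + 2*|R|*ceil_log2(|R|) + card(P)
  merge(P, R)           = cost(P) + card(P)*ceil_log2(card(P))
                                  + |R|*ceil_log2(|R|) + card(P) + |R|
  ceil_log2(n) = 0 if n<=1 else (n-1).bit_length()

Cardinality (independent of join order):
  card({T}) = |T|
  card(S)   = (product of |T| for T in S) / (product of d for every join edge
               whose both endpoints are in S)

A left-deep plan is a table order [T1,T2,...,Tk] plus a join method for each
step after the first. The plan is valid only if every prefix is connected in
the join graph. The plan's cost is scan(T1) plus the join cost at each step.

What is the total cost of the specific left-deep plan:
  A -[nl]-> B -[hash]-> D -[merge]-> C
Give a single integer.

step 1: scan A: cost=20, card=20
step 2: join B via nl
    card(P join B) = 20*80/(20) = 80
    cost = 20 + 20*80 = 1620
step 3: join D via hash
    card(P join D) = 80*120/(4) = 2400
    cost = 1620 + 2*120*7 + 80 = 3380
step 4: join C via merge
    card(P join C) = 2400*40/(20) = 4800
    cost = 3380 + 2400*12 + 40*6 + 2400 + 40 = 34860

34860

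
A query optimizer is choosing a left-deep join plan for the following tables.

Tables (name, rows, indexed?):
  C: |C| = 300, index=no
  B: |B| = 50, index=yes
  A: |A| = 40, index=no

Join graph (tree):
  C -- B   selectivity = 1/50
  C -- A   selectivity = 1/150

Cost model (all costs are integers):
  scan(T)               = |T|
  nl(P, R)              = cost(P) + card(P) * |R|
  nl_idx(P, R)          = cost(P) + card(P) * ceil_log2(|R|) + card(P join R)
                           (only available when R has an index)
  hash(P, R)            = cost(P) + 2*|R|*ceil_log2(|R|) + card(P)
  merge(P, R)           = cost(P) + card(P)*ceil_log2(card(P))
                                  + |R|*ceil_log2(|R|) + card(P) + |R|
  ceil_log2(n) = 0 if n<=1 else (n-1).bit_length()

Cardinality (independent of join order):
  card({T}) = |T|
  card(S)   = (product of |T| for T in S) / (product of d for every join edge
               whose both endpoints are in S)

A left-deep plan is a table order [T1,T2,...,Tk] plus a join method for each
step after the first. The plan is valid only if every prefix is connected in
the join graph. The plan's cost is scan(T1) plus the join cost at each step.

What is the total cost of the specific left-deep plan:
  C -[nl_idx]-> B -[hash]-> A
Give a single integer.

3180

step 1: scan C: cost=300, card=300
step 2: join B via nl_idx
    card(P join B) = 300*50/(50) = 300
    cost = 300 + 300*6 + 300 = 2400
step 3: join A via hash
    card(P join A) = 300*40/(150) = 80
    cost = 2400 + 2*40*6 + 300 = 3180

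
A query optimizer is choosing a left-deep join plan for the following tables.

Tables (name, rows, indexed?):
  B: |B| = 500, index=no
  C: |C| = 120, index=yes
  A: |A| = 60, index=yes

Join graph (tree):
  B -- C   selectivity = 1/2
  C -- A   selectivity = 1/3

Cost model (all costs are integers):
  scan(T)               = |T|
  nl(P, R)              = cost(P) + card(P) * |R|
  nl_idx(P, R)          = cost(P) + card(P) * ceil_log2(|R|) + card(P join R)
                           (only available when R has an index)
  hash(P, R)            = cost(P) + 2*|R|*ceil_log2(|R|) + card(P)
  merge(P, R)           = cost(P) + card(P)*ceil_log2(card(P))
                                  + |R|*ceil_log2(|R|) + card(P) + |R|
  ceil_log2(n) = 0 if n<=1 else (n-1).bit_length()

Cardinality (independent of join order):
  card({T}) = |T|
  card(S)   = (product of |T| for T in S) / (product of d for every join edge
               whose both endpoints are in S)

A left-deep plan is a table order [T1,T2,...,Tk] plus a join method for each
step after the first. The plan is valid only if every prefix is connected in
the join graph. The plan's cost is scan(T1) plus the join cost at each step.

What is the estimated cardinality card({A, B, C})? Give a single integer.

600000

Tables in S: A(60), B(500), C(120)
Edges inside S: B-C(d=2), C-A(d=3)
numerator = 60 * 500 * 120 = 3600000
denominator = 2 * 3 = 6
card(S) = 3600000 / 6 = 600000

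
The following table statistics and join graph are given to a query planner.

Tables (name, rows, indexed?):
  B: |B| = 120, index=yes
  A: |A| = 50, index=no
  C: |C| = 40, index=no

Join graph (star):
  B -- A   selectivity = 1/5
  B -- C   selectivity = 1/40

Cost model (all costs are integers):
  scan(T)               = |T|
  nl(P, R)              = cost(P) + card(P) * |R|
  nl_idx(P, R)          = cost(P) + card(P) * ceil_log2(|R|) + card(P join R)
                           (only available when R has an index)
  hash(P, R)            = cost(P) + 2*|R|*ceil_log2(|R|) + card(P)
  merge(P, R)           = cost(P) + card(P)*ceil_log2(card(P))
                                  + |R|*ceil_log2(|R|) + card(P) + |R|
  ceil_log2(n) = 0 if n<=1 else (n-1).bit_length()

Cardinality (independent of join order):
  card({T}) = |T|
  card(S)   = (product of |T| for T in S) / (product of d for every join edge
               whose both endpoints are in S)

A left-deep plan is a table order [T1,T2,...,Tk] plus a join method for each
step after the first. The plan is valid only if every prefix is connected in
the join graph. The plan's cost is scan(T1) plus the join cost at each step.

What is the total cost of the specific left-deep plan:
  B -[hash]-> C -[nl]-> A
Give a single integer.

6720

step 1: scan B: cost=120, card=120
step 2: join C via hash
    card(P join C) = 120*40/(40) = 120
    cost = 120 + 2*40*6 + 120 = 720
step 3: join A via nl
    card(P join A) = 120*50/(5) = 1200
    cost = 720 + 120*50 = 6720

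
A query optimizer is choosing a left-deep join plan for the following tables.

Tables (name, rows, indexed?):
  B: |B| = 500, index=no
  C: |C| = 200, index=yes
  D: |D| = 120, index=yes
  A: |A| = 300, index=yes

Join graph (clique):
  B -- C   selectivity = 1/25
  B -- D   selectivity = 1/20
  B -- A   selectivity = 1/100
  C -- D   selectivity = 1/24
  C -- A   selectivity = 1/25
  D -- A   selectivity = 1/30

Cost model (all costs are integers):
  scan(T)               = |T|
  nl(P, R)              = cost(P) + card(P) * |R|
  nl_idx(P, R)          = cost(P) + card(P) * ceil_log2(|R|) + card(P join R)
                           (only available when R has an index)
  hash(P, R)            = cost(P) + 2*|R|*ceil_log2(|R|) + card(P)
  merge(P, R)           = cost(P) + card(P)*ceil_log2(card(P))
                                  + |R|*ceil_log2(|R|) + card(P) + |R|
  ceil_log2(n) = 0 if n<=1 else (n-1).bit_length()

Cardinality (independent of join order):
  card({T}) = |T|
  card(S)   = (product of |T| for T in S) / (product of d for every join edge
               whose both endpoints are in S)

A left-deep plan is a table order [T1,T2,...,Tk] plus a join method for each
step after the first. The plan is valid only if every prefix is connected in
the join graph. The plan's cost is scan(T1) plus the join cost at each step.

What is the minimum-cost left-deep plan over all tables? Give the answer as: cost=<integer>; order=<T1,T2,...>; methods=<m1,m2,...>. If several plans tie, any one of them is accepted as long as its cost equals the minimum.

cost=11984; order=B,A,D,C; methods=hash,hash,nl_idx

Selinger DP (subsets sized 1..n):
  {B}: scan cost=500, card=500
  {C}: scan cost=200, card=200
  {D}: scan cost=120, card=120
  {A}: scan cost=300, card=300
  {BC}: card=4000; try (C,hash)→4200, (B,merge)→7000, (C,merge)→7300, (C,nl_idx)→8500, (B,hash)→9400, (B,nl)→100200 …(+1); best=4200 via (C,hash)
  {BD}: card=3000; try (D,hash)→2680, (B,merge)→6080, (D,merge)→6460, (D,nl_idx)→7000, (B,hash)→9240, (B,nl)→60120 …(+1); best=2680 via (D,hash)
  {AB}: card=1500; try (A,hash)→6400, (A,nl_idx)→6500, (B,merge)→8300, (A,merge)→8500, (B,hash)→9600, (B,nl)→150300 …(+1); best=6400 via (A,hash)
  {CD}: card=1000; try (D,hash)→2080, (C,nl_idx)→2080, (D,nl_idx)→2600, (C,merge)→2880, (D,merge)→2960, (C,hash)→3440 …(+2); best=2080 via (D,hash)
  {AC}: card=2400; try (C,hash)→3800, (A,nl_idx)→4400, (A,merge)→5000, (C,merge)→5100, (C,nl_idx)→5100, (A,hash)→5800 …(+2); best=3800 via (C,hash)
  {AD}: card=1200; try (D,hash)→2280, (A,nl_idx)→2400, (D,nl_idx)→3600, (A,merge)→4080, (D,merge)→4260, (A,hash)→5640 …(+2); best=2280 via (D,hash)
  {BCD}: card=1000; try (C,hash)→8880, (D,hash)→9880, (B,hash)→12080, (B,merge)→18080, (C,nl_idx)→27680, (D,nl_idx)→33200 …(+5); best=8880 via (C,hash)
  {ABC}: card=480; try (C,hash)→11100, (A,hash)→13600, (B,hash)→15200, (C,nl_idx)→18880, (C,merge)→26200, (B,merge)→40000 …(+5); best=11100 via (C,hash)
  {ABD}: card=300; try (D,hash)→9580, (A,hash)→11080, (B,hash)→12480, (D,nl_idx)→17200, (B,merge)→21680, (D,merge)→25360 …(+5); best=9580 via (D,hash)
  {ACD}: card=400; try (C,hash)→6680, (D,hash)→7880, (A,hash)→8480, (A,nl_idx)→11480, (C,nl_idx)→12280, (A,merge)→16080 …(+6); best=6680 via (C,hash)
  {ABCD}: card=4; try (C,nl_idx)→11984, (C,hash)→13080, (D,hash)→13260, (C,merge)→14380, (D,nl_idx)→14464, (A,hash)→15280 …(+9); best=11984 via (C,nl_idx)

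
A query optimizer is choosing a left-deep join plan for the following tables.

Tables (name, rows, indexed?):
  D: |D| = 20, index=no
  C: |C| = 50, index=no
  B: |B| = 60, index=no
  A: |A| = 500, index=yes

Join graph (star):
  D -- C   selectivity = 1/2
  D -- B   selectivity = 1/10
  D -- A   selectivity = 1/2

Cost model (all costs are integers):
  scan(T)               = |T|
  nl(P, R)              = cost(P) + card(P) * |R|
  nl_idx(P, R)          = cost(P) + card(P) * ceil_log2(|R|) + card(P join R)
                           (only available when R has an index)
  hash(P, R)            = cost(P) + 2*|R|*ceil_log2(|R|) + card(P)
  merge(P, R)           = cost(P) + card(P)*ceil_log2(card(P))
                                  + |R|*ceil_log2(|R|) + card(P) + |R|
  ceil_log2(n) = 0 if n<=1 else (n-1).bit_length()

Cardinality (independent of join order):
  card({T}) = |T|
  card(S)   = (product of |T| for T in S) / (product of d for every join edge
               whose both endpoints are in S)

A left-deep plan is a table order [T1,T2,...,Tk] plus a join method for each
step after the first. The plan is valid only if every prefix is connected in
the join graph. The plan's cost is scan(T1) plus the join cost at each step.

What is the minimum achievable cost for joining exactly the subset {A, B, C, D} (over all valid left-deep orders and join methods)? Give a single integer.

Selinger DP over subsets of {A,B,C,D}:
  {D}: scan cost=20, card=20
  {C}: scan cost=50, card=50
  {B}: scan cost=60, card=60
  {A}: scan cost=500, card=500
  {CD}: card=500; try (D,hash)→300, (C,merge)→490, (D,merge)→520, (C,hash)→640, (C,nl)→1020, (D,nl)→1050; best=300 via (D,hash)
  {BD}: card=120; try (D,hash)→320, (B,merge)→560, (D,merge)→600, (B,hash)→760, (B,nl)→1220, (D,nl)→1260; best=320 via (D,hash)
  {AD}: card=5000; try (D,hash)→1200, (A,merge)→5140, (A,nl_idx)→5200, (D,merge)→5620, (A,hash)→9040, (A,nl)→10020 …(+1); best=1200 via (D,hash)
  {BCD}: card=3000; try (C,hash)→1040, (B,hash)→1520, (C,merge)→1630, (B,merge)→5720, (C,nl)→6320, (B,nl)→30300; best=1040 via (C,hash)
  {ACD}: card=125000; try (C,hash)→6800, (A,hash)→9800, (A,merge)→10300, (C,merge)→71550, (A,nl_idx)→129800, (A,nl)→250300 …(+1); best=6800 via (C,hash)
  {ABD}: card=30000; try (A,merge)→6280, (B,hash)→6920, (A,hash)→9440, (A,nl_idx)→31400, (A,nl)→60320, (B,merge)→71620 …(+1); best=6280 via (A,merge)
  {ABCD}: card=750000; try (A,hash)→13040, (C,hash)→36880, (A,merge)→45040, (B,hash)→132520, (C,merge)→486630, (A,nl_idx)→778040 …(+4); best=13040 via (A,hash)

13040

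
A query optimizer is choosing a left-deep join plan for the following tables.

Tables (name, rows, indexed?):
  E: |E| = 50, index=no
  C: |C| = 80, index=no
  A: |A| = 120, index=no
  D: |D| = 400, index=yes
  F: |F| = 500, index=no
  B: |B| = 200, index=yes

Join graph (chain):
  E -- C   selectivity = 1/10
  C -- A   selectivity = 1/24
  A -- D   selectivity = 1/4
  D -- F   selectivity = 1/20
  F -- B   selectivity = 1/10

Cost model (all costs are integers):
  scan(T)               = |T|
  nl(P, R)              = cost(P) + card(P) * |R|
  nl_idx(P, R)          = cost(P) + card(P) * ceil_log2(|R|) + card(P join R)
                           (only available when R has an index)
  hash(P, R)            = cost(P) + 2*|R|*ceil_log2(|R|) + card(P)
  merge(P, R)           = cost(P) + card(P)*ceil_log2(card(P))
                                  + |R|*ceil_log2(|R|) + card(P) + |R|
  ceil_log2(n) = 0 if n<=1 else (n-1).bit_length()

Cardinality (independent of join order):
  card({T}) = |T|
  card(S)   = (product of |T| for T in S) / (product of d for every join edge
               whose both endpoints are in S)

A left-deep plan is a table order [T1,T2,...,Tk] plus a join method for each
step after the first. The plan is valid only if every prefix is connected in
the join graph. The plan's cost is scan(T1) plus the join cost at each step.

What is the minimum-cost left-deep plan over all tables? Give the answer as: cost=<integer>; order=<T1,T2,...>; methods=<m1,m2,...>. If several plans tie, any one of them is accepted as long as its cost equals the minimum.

Selinger DP (subsets sized 1..n):
  {E}: scan cost=50, card=50
  {C}: scan cost=80, card=80
  {A}: scan cost=120, card=120
  {D}: scan cost=400, card=400
  {F}: scan cost=500, card=500
  {B}: scan cost=200, card=200
  {CE}: card=400; try (E,hash)→760, (C,merge)→1040, (E,merge)→1070, (C,hash)→1220, (C,nl)→4050, (E,nl)→4080; best=760 via (E,hash)
  {AC}: card=400; try (C,hash)→1360, (A,merge)→1680, (C,merge)→1720, (A,hash)→1840, (A,nl)→9680, (C,nl)→9720; best=1360 via (C,hash)
  {AD}: card=12000; try (A,hash)→2480, (D,merge)→5080, (A,merge)→5360, (D,hash)→7440, (D,nl_idx)→13200, (D,nl)→48120 …(+1); best=2480 via (A,hash)
  {DF}: card=10000; try (D,hash)→8200, (F,merge)→9400, (D,merge)→9500, (F,hash)→9800, (D,nl_idx)→15000, (F,nl)→200400 …(+1); best=8200 via (D,hash)
  {BF}: card=10000; try (B,hash)→4200, (F,merge)→7000, (B,merge)→7300, (F,hash)→9400, (B,nl_idx)→14500, (F,nl)→100200 …(+1); best=4200 via (B,hash)
  {ACE}: card=2000; try (E,hash)→2360, (A,hash)→2840, (E,merge)→5710, (A,merge)→5720, (E,nl)→21360, (A,nl)→48760; best=2360 via (E,hash)
  {ACD}: card=40000; try (D,hash)→8960, (D,merge)→9360, (C,hash)→15600, (D,nl_idx)→44960, (D,nl)→161360, (C,merge)→183120 …(+1); best=8960 via (D,hash)
  {ADF}: card=300000; try (A,hash)→19880, (F,hash)→23480, (A,merge)→159160, (F,merge)→187480, (A,nl)→1208200, (F,nl)→6002480; best=19880 via (A,hash)
  {BDF}: card=200000; try (D,hash)→21400, (B,hash)→21400, (D,merge)→158200, (B,merge)→160000, (B,nl_idx)→288200, (D,nl_idx)→294200 …(+2); best=21400 via (D,hash)
  {ACDE}: card=200000; try (D,hash)→11560, (D,merge)→30360, (E,hash)→49560, (D,nl_idx)→220360, (E,merge)→689310, (D,nl)→802360 …(+1); best=11560 via (D,hash)
  {ACDF}: card=1000000; try (F,hash)→57960, (C,hash)→321000, (F,merge)→693960, (C,merge)→6020520, (F,nl)→20008960, (C,nl)→24019880; best=57960 via (F,hash)
  {ABDF}: card=6000000; try (A,hash)→223080, (B,hash)→323080, (A,merge)→3822360, (B,merge)→6021680, (B,nl_idx)→8419880, (A,nl)→24021400 …(+1); best=223080 via (A,hash)
  {ACDEF}: card=5000000; try (F,hash)→220560, (E,hash)→1058560, (F,merge)→3816560, (E,merge)→21058310, (E,nl)→50057960, (F,nl)→100011560; best=220560 via (F,hash)
  {ABCDF}: card=20000000; try (B,hash)→1061160, (C,hash)→6224200, (B,merge)→21059760, (B,nl_idx)→28057960, (C,merge)→144223720, (B,nl)→200057960 …(+1); best=1061160 via (B,hash)
  {ABCDEF}: card=100000000; try (B,hash)→5223760, (E,hash)→21061760, (B,merge)→120222360, (B,nl_idx)→140220560, (E,merge)→521061510, (B,nl)→1000220560 …(+1); best=5223760 via (B,hash)

cost=5223760; order=A,C,E,D,F,B; methods=hash,hash,hash,hash,hash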